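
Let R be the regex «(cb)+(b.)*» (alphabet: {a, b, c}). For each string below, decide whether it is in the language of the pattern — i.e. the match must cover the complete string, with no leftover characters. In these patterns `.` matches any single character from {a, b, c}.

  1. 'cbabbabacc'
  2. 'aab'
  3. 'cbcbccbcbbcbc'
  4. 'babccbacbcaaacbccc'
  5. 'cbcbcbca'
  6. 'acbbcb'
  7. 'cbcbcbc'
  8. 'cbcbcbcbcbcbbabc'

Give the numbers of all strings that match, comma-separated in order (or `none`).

1. 'cbabbabacc' → no match
2. 'aab' → no match — must start with 'cb'
3 → no match
4 → no match — must start with 'cb'
5. 'cbcbcbca' → no match
6. 'acbbcb' → no match — must start with 'cb'
7. 'cbcbcbc' → no match
8 → match

8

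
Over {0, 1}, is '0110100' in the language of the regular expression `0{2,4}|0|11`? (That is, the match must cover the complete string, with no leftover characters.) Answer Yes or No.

No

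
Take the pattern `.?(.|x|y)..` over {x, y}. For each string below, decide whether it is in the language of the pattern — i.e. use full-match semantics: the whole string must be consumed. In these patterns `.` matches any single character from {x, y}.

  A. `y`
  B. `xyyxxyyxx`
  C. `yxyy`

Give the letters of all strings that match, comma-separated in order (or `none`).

C

A → no match
B → no match
C → match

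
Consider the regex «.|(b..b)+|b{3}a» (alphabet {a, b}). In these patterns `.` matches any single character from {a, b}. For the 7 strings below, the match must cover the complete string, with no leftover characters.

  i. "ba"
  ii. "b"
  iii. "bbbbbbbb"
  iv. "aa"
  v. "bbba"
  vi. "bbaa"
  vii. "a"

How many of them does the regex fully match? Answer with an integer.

4

i → no match
ii → match
iii → match
iv → no match
v → match
vi → no match
vii → match
Total matched: 4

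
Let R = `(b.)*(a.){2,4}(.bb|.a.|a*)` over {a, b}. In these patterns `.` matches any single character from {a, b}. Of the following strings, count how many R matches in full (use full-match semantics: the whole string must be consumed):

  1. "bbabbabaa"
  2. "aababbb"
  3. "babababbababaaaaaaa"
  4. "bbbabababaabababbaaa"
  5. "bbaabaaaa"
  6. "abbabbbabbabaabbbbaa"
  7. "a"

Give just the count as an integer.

1 → no match
2 → no match
3 → match
4 → no match
5 → no match
6 → no match
7 → no match
Total matched: 1

1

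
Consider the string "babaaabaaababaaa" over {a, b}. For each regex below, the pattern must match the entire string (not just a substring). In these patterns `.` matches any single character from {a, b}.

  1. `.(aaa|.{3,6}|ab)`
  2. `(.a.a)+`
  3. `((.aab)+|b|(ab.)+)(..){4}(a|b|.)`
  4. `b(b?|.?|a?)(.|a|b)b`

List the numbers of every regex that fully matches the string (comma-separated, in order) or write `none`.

2

1 → no match
2 → match
3 → no match
4 → no match — must end with "b"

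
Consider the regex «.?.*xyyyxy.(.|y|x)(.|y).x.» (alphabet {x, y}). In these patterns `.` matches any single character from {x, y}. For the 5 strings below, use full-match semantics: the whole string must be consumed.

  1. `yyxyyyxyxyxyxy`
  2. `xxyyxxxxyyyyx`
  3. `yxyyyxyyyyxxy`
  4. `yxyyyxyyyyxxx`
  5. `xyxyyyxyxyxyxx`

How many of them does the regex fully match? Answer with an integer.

4

1 → match
2 → no match
3 → match
4 → match
5 → match
Total matched: 4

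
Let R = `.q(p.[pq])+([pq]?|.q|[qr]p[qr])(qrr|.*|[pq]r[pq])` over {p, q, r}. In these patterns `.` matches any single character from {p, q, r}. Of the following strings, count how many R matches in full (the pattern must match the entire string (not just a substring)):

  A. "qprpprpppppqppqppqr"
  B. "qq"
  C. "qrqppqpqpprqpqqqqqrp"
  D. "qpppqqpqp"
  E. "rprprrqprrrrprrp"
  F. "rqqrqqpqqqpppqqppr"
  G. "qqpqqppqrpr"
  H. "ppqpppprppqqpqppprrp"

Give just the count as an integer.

A → no match
B → no match
C → no match
D → no match
E → no match
F → no match
G → match
H → no match
Total matched: 1

1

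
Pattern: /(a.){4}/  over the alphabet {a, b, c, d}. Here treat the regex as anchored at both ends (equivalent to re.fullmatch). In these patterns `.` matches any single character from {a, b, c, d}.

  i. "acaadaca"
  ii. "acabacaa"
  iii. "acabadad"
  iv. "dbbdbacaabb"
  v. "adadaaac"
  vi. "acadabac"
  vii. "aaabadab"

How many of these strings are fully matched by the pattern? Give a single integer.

i. "acaadaca" → no match
ii. "acabacaa" → match
iii. "acabadad" → match
iv. "dbbdbacaabb" → no match — must start with "a"
v. "adadaaac" → match
vi. "acadabac" → match
vii. "aaabadab" → match
Total matched: 5

5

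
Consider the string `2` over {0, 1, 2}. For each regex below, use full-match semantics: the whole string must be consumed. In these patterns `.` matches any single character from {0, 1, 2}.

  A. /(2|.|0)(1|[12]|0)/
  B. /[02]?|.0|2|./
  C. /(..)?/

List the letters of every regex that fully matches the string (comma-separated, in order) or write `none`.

B

A → no match
B → match
C → no match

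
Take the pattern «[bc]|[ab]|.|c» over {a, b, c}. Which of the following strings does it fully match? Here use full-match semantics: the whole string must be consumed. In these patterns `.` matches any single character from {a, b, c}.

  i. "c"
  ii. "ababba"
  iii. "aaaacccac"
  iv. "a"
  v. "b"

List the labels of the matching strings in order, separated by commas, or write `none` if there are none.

i. "c" → match
ii. "ababba" → no match
iii. "aaaacccac" → no match
iv. "a" → match
v. "b" → match

i, iv, v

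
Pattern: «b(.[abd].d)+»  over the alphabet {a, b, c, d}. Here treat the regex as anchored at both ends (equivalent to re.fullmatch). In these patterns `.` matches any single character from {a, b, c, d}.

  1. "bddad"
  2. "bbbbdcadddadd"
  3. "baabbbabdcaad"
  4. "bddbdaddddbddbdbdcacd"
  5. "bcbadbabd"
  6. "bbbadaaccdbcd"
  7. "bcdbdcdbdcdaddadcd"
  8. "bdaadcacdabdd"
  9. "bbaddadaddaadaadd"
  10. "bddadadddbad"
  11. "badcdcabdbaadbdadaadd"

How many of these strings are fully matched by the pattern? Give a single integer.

1 → match
2 → match
3 → no match
4 → match
5 → match
6 → no match
7 → no match
8 → match
9 → match
10 → no match
11 → match
Total matched: 7

7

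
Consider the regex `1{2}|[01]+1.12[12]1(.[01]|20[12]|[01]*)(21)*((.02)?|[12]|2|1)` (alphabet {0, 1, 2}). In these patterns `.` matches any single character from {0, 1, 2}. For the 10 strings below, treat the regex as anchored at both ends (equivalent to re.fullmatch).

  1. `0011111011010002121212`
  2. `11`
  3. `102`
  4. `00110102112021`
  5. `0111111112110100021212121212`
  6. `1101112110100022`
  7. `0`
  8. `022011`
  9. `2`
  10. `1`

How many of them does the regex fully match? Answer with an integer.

1 → no match
2 → match
3 → no match
4 → no match
5 → match
6 → no match
7 → no match
8 → no match
9 → no match
10 → no match
Total matched: 2

2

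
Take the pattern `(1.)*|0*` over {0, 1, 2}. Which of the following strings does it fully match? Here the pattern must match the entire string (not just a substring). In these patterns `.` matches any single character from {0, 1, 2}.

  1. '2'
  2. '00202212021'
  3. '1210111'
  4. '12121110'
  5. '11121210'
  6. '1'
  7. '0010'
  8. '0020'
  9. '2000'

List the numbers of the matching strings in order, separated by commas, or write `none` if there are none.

1. '2' → no match
2. '00202212021' → no match
3. '1210111' → no match
4. '12121110' → match
5. '11121210' → match
6. '1' → no match
7. '0010' → no match
8. '0020' → no match
9. '2000' → no match

4, 5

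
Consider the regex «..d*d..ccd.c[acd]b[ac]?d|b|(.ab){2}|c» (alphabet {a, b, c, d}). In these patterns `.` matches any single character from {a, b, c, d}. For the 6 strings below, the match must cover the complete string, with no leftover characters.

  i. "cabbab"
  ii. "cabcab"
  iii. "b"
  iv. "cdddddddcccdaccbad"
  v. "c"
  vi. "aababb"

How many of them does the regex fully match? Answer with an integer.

i. "cabbab" → match
ii. "cabcab" → match
iii. "b" → match
iv → match
v. "c" → match
vi. "aababb" → no match
Total matched: 5

5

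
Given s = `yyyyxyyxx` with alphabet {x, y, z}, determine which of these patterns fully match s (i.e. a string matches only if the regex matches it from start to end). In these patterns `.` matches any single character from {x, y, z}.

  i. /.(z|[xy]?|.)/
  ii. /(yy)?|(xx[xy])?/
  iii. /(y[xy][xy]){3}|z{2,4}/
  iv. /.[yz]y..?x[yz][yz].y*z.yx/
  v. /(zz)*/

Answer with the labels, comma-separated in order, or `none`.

i → no match
ii → no match
iii → match
iv → no match — must end with `yx`
v → no match

iii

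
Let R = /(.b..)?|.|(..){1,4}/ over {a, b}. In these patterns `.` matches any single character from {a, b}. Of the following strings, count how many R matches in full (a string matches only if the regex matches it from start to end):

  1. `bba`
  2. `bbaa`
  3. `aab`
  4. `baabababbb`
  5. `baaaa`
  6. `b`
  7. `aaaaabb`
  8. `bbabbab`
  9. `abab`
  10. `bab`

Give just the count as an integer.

3

1 → no match
2 → match
3 → no match
4 → no match
5 → no match
6 → match
7 → no match
8 → no match
9 → match
10 → no match
Total matched: 3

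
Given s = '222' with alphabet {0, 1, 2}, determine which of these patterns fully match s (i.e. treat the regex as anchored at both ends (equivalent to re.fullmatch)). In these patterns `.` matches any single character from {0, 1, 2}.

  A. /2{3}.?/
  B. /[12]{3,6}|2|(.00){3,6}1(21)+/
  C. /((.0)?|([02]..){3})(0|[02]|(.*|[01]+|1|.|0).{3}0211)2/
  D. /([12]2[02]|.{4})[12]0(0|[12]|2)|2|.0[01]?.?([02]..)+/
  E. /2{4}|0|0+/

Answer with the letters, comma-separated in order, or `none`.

A, B

A → match
B → match
C → no match
D → no match
E → no match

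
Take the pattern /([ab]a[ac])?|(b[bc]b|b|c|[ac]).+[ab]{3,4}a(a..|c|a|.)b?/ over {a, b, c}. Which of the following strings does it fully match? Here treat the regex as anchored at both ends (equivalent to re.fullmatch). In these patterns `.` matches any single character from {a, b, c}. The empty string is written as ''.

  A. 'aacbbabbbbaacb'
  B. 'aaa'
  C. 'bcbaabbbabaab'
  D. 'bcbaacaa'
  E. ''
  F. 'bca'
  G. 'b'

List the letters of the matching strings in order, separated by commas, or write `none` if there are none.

A → match
B → match
C → match
D → no match
E → match
F → no match
G → no match

A, B, C, E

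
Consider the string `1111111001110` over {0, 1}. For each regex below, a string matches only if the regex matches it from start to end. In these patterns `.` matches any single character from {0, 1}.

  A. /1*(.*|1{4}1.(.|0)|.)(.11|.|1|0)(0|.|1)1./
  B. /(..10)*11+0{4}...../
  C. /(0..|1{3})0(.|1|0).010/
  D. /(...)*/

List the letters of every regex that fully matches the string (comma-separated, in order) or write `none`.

A → match
B → no match
C → no match — must end with `010`
D → no match

A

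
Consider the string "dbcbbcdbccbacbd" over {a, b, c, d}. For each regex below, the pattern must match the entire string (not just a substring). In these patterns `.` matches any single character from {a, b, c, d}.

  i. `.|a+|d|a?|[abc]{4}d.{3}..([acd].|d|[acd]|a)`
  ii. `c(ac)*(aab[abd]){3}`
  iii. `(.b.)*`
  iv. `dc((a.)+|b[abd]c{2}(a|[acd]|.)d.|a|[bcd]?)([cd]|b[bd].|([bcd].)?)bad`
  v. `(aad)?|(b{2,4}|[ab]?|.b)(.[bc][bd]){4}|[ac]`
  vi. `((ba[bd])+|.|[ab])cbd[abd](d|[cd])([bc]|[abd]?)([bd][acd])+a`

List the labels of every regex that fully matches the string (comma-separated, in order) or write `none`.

iii

i → no match
ii → no match — must start with "c"
iii → match
iv → no match — must start with "dc"
v → no match
vi → no match — must end with "a"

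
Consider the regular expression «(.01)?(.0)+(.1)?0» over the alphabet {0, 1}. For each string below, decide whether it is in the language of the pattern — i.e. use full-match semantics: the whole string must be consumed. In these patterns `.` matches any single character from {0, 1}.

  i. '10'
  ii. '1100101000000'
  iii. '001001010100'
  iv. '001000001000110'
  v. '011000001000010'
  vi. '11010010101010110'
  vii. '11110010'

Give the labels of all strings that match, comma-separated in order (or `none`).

iii, iv

i → no match
ii → no match
iii → match
iv → match
v → no match
vi → no match
vii → no match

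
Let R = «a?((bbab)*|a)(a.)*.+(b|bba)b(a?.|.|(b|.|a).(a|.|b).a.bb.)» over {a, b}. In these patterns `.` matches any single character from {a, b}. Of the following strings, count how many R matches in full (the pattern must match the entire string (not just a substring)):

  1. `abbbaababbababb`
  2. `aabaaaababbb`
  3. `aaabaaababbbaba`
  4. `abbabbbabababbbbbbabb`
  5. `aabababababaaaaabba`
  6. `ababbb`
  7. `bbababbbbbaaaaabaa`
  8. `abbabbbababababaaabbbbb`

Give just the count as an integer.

1 → no match
2 → match
3 → match
4 → match
5 → match
6 → match
7 → no match
8 → match
Total matched: 6

6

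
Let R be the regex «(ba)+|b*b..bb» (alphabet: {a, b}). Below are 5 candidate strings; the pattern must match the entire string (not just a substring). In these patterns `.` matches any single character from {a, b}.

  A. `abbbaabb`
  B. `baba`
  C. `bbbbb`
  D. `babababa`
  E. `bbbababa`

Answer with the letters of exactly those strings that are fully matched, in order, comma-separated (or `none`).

A. `abbbaabb` → no match
B. `baba` → match
C. `bbbbb` → match
D. `babababa` → match
E. `bbbababa` → no match

B, C, D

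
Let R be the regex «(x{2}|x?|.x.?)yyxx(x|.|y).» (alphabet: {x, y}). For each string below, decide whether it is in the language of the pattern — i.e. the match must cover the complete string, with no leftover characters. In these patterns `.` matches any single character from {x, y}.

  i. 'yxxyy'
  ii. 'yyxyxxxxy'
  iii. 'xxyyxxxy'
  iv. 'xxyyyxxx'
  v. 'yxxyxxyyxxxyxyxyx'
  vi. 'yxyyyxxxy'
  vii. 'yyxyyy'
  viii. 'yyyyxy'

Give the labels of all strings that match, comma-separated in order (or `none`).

i → no match
ii → no match
iii → match
iv → no match
v → no match
vi → match
vii → no match
viii → no match

iii, vi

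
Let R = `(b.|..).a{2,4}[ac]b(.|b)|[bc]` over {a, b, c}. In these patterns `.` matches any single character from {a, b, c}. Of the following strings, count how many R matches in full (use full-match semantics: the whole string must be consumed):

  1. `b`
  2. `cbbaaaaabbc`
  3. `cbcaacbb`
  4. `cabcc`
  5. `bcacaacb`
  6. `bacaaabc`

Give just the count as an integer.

1. `b` → match
2. `cbbaaaaabbc` → no match
3. `cbcaacbb` → match
4. `cabcc` → no match
5. `bcacaacb` → no match
6. `bacaaabc` → match
Total matched: 3

3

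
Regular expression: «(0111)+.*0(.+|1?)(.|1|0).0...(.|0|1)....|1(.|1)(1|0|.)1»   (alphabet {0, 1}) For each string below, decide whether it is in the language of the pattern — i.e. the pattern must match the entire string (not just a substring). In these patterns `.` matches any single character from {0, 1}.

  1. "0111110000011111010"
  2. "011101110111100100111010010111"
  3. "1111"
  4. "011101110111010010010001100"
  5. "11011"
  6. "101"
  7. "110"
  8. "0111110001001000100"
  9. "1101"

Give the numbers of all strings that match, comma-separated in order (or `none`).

1, 2, 3, 4, 8, 9

1 → match
2 → match
3 → match
4 → match
5 → no match
6 → no match
7 → no match
8 → match
9 → match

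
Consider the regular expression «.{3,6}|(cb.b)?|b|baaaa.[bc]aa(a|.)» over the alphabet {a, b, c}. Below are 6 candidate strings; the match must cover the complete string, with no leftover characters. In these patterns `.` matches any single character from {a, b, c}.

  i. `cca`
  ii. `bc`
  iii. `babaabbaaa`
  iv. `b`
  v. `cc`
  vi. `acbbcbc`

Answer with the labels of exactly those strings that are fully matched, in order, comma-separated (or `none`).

i, iv

i → match
ii → no match
iii → no match
iv → match
v → no match
vi → no match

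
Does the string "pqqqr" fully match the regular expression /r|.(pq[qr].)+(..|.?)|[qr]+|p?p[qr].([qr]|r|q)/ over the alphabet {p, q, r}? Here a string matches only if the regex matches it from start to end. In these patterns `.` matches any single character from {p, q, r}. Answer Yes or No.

No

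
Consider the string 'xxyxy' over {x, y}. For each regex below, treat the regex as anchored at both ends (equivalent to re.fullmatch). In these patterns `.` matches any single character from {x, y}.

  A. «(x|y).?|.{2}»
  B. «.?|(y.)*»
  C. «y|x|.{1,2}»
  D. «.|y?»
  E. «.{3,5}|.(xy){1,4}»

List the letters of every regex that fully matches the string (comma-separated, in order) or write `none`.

A → no match
B → no match
C → no match
D → no match
E → match

E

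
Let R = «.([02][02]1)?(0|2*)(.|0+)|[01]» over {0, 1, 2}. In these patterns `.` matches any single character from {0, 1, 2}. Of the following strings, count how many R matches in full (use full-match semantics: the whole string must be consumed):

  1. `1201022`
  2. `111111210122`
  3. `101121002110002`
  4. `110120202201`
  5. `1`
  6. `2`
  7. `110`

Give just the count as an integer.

1

1 → no match
2 → no match
3 → no match
4 → no match
5 → match
6 → no match
7 → no match
Total matched: 1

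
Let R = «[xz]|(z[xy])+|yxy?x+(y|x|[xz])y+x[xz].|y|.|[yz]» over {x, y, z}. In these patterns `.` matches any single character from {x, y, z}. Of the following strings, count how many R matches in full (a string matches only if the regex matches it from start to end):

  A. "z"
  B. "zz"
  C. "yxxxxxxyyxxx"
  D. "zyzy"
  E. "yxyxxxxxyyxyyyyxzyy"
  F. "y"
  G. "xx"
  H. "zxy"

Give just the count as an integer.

4

A. "z" → match
B. "zz" → no match
C. "yxxxxxxyyxxx" → match
D. "zyzy" → match
E → no match
F. "y" → match
G. "xx" → no match
H. "zxy" → no match
Total matched: 4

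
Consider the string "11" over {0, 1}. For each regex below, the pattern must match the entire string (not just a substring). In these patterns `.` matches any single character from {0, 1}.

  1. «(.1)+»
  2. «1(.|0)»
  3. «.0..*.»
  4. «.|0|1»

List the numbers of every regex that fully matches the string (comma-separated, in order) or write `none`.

1 → match
2 → match
3 → no match
4 → no match

1, 2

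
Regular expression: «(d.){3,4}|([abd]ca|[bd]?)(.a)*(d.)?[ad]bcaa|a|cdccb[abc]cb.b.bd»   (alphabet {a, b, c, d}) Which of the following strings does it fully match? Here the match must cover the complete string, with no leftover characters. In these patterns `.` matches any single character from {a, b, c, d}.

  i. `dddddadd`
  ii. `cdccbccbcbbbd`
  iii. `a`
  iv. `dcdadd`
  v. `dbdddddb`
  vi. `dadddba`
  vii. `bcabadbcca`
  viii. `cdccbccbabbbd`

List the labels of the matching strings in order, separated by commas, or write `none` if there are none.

i, ii, iii, iv, v, viii

i → match
ii → match
iii → match
iv → match
v → match
vi → no match
vii → no match
viii → match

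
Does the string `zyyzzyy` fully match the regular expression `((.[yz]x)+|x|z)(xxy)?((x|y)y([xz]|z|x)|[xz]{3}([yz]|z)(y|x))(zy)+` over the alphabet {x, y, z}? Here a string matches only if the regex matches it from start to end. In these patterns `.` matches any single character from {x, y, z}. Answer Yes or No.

Every match must end with `zy`, but `zyyzzyy` does not.

No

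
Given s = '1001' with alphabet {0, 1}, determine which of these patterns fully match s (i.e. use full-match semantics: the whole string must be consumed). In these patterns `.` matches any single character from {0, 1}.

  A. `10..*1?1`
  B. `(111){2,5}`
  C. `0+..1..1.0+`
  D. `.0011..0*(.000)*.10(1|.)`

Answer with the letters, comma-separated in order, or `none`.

A → match
B → no match — must start with '111'
C → no match — must start with '0'
D → no match

A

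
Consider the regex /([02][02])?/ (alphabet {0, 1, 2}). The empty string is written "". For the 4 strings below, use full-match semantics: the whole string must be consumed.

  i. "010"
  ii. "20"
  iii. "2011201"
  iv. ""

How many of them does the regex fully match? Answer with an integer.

i → no match
ii → match
iii → no match
iv → match
Total matched: 2

2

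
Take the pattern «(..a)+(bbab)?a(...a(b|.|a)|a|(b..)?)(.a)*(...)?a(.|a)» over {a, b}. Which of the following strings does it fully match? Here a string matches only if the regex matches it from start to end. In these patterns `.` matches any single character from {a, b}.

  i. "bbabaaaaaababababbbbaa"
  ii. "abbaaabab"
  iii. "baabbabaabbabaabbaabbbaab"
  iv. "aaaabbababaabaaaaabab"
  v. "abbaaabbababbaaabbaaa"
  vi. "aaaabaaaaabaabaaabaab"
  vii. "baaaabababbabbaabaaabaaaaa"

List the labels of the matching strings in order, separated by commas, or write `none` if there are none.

i → no match
ii → no match
iii → no match
iv → no match
v → no match
vi → match
vii → no match

vi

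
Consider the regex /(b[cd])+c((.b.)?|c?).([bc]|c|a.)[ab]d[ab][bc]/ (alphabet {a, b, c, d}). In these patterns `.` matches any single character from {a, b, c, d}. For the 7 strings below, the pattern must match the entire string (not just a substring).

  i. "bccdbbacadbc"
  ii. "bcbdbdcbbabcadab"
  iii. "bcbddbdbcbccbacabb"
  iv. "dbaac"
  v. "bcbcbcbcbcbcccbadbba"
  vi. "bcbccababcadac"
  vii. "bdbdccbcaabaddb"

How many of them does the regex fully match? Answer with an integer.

3

i. "bccdbbacadbc" → match
ii → match
iii → no match
iv. "dbaac" → no match — must start with "b"
v → no match
vi → match
vii → no match
Total matched: 3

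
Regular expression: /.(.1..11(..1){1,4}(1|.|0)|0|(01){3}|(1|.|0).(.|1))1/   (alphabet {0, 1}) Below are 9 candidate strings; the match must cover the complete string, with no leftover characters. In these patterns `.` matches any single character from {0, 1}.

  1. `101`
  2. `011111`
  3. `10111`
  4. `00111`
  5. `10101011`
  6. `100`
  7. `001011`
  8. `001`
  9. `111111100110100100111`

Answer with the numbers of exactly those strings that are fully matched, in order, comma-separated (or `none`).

1, 3, 4, 5, 8, 9

1 → match
2 → no match
3 → match
4 → match
5 → match
6 → no match — must end with `1`
7 → no match
8 → match
9 → match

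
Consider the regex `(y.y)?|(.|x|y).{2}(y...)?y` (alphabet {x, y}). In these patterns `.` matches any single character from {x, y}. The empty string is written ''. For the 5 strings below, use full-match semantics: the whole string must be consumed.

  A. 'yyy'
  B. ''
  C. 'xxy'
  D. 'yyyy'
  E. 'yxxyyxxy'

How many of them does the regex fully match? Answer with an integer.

4

A → match
B → match
C → no match
D → match
E → match
Total matched: 4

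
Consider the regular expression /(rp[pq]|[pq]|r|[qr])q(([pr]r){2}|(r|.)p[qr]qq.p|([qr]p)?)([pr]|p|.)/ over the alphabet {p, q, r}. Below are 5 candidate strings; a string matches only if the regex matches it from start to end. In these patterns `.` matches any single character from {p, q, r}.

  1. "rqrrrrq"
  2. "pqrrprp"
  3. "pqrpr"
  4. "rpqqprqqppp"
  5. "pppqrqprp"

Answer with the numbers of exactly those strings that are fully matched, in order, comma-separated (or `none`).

1, 2, 3

1 → match
2 → match
3 → match
4 → no match
5 → no match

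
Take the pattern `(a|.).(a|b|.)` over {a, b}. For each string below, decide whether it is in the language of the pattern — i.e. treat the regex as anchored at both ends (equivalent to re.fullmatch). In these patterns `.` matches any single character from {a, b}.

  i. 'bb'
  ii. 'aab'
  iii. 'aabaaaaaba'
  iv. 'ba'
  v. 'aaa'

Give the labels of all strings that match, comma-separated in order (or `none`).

ii, v

i → no match
ii → match
iii → no match
iv → no match
v → match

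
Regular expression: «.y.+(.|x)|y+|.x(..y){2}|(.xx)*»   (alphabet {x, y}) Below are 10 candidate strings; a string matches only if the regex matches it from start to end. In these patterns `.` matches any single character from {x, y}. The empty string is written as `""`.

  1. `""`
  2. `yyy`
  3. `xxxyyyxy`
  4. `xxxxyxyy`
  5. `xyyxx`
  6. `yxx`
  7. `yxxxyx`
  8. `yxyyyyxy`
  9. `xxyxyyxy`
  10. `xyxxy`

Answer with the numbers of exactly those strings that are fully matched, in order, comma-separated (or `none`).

1 → match
2 → match
3 → match
4 → match
5 → match
6 → match
7 → no match
8 → match
9 → match
10 → match

1, 2, 3, 4, 5, 6, 8, 9, 10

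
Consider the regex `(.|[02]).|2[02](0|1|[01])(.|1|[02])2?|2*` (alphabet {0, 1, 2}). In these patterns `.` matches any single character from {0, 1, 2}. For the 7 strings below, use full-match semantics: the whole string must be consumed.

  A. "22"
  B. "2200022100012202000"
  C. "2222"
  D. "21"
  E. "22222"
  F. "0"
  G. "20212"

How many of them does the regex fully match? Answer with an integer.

4

A → match
B → no match
C → match
D → match
E → match
F → no match
G → no match
Total matched: 4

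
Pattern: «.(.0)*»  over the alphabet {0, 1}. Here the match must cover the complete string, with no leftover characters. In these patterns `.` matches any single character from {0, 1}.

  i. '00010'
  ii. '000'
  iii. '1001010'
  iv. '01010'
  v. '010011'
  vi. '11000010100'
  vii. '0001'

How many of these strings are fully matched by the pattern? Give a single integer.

i. '00010' → match
ii. '000' → match
iii. '1001010' → match
iv. '01010' → match
v. '010011' → no match
vi. '11000010100' → no match
vii. '0001' → no match
Total matched: 4

4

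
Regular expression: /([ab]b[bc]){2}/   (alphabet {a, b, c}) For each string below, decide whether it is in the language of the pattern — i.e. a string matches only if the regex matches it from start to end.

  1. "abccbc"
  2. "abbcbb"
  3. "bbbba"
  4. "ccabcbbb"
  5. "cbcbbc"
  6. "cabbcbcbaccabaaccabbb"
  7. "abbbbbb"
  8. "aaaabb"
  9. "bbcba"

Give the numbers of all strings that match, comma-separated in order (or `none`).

1 → no match
2 → no match
3 → no match
4 → no match
5 → no match
6 → no match
7 → no match
8 → no match
9 → no match

none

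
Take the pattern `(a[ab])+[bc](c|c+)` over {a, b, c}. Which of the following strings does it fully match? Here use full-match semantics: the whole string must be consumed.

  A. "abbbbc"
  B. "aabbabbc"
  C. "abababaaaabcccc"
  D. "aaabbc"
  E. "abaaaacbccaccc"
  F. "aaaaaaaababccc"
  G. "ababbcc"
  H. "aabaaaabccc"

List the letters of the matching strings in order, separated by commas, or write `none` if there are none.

A → no match
B → no match
C → match
D → match
E → no match
F → no match
G → match
H → no match

C, D, G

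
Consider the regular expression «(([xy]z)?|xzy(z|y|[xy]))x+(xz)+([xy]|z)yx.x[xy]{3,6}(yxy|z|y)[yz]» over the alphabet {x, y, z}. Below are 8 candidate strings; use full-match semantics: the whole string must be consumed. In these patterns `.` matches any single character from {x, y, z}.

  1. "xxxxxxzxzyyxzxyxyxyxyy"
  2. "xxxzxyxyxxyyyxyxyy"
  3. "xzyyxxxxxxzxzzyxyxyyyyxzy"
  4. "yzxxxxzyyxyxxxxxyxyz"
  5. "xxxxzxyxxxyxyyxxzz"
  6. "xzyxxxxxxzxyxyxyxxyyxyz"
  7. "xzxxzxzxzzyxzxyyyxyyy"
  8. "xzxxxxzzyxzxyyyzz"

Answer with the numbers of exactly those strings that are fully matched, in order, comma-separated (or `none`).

1, 2, 3, 4, 5, 6, 7, 8

1 → match
2 → match
3 → match
4 → match
5 → match
6 → match
7 → match
8 → match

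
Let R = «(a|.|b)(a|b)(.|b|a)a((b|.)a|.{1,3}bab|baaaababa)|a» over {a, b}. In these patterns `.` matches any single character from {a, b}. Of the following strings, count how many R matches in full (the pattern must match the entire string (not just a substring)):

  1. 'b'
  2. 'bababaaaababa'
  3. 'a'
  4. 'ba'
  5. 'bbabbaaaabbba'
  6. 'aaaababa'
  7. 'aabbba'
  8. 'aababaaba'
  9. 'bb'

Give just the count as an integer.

1 → no match
2 → match
3 → match
4 → no match
5 → no match
6 → no match
7 → no match
8 → no match
9 → no match
Total matched: 2

2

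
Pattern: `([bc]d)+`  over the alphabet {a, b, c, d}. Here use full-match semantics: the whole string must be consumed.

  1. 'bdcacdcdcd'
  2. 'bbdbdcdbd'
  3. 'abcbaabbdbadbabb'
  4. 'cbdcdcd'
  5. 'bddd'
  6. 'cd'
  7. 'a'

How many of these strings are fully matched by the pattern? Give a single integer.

1 → no match
2 → no match
3 → no match — must end with 'd'
4 → no match
5 → no match
6 → match
7 → no match — must end with 'd'
Total matched: 1

1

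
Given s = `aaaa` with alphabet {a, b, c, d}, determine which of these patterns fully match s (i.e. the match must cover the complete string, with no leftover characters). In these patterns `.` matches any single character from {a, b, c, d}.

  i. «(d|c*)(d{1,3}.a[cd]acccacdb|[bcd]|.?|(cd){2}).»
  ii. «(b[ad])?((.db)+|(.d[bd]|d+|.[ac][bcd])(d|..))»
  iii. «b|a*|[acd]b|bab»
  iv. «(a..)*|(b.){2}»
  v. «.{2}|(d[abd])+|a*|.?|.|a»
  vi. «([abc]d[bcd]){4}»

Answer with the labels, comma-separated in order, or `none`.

i → no match
ii → no match
iii → match
iv → no match
v → match
vi → no match

iii, v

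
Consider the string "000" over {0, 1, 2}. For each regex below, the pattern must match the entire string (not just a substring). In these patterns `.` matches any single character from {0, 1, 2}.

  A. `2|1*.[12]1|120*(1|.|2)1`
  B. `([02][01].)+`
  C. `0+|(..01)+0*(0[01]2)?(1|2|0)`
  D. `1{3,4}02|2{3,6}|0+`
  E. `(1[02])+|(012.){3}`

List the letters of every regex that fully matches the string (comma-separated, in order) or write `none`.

A → no match
B → match
C → match
D → match
E → no match

B, C, D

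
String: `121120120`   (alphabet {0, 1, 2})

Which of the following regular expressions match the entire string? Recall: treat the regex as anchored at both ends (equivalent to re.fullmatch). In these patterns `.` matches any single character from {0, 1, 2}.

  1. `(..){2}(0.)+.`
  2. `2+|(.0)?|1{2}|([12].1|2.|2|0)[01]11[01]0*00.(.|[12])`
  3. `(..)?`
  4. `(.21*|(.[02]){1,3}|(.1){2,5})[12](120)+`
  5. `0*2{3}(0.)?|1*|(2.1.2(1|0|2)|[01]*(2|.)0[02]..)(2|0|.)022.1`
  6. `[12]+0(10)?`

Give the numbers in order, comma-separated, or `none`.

1 → no match
2 → no match
3 → no match
4 → match
5 → no match
6 → no match

4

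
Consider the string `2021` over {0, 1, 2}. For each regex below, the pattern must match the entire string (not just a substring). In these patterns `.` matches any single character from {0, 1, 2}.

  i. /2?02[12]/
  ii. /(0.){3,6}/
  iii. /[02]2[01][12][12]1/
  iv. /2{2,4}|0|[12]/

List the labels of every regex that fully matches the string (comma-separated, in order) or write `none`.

i

i → match
ii → no match — must start with `0`
iii → no match
iv → no match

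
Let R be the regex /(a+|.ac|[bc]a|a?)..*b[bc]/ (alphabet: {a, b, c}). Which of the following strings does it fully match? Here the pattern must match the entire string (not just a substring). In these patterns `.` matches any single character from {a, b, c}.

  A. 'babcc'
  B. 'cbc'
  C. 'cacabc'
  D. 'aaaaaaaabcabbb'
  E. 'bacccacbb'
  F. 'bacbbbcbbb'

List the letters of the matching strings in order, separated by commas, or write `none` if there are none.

B, C, D, E, F

A. 'babcc' → no match
B. 'cbc' → match
C. 'cacabc' → match
D → match
E. 'bacccacbb' → match
F. 'bacbbbcbbb' → match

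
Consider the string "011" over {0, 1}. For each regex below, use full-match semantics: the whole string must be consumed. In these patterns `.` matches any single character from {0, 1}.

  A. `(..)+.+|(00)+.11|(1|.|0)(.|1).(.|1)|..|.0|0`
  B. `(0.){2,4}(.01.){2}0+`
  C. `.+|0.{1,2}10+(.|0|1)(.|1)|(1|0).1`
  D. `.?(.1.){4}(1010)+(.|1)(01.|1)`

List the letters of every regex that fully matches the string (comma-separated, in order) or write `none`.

A → match
B → no match — must end with "0"
C → match
D → no match

A, C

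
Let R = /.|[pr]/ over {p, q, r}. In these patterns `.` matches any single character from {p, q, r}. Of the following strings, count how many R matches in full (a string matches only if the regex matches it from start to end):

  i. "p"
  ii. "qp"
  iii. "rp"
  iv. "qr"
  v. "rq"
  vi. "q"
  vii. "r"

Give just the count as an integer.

i → match
ii → no match
iii → no match
iv → no match
v → no match
vi → match
vii → match
Total matched: 3

3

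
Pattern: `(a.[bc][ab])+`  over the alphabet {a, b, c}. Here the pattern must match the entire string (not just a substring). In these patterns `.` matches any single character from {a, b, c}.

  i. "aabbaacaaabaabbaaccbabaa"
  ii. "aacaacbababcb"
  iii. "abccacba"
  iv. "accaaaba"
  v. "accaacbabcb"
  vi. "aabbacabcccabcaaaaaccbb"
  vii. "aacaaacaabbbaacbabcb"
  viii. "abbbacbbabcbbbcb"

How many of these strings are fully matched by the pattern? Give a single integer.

2

i → no match
ii → no match
iii. "abccacba" → no match
iv. "accaaaba" → match
v. "accaacbabcb" → no match
vi → no match
vii → match
viii → no match
Total matched: 2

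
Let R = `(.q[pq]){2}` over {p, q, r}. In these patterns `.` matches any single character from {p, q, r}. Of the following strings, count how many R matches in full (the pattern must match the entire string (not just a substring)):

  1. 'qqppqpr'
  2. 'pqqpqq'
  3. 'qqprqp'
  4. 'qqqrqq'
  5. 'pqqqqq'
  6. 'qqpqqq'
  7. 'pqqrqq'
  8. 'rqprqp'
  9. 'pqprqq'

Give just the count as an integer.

1 → no match
2 → match
3 → match
4 → match
5 → match
6 → match
7 → match
8 → match
9 → match
Total matched: 8

8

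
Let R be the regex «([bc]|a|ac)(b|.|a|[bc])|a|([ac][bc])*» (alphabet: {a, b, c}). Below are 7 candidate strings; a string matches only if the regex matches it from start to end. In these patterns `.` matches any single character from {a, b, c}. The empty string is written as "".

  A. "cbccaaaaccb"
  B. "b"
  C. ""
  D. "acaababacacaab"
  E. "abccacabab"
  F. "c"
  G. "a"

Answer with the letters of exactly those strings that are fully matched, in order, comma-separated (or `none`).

C, E, G

A → no match
B → no match
C → match
D → no match
E → match
F → no match
G → match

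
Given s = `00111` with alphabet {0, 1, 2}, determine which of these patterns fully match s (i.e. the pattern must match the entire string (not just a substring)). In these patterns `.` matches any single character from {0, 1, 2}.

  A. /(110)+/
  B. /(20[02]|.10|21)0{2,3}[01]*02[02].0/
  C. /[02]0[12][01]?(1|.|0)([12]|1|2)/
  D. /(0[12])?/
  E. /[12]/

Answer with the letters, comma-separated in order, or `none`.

A → no match — must start with `110`
B → no match — must end with `0`
C → match
D → no match
E → no match

C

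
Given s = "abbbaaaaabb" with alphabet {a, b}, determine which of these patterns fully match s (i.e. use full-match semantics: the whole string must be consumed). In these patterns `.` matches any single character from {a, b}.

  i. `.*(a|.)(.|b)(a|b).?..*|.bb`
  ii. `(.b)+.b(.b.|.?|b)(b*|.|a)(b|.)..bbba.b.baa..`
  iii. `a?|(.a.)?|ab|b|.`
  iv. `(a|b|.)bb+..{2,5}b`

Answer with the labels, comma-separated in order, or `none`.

i → match
ii → no match
iii → no match
iv → match

i, iv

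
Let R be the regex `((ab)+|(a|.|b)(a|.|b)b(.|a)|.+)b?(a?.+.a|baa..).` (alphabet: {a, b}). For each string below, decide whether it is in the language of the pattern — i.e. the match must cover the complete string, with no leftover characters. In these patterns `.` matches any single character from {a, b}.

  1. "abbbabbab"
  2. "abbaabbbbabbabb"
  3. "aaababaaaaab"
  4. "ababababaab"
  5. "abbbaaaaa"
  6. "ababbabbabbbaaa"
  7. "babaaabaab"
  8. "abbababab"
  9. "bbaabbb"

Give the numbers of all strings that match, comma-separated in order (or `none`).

1, 3, 4, 5, 6, 7, 8, 9

1 → match
2 → no match
3 → match
4 → match
5 → match
6 → match
7 → match
8 → match
9 → match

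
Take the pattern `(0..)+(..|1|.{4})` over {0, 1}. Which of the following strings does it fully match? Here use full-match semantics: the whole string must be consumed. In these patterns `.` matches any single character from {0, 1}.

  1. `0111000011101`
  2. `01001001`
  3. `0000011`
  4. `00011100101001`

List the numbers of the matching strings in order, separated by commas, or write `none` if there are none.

1 → no match
2 → match
3 → match
4 → no match

2, 3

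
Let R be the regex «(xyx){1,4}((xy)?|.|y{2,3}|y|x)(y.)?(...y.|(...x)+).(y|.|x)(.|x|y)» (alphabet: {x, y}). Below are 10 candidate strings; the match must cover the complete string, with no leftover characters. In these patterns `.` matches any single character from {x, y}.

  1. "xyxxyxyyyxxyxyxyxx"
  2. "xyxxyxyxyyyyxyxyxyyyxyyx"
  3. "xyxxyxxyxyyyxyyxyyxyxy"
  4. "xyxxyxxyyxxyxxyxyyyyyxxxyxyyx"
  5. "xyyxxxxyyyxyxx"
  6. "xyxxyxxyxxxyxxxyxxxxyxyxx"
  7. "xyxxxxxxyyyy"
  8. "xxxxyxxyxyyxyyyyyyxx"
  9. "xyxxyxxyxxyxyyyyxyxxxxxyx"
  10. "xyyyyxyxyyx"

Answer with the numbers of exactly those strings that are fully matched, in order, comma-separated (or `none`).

1, 6

1 → match
2 → no match
3 → no match
4 → no match
5 → no match — must start with "xyx"
6 → match
7 → no match
8 → no match — must start with "xyx"
9 → no match
10 → no match — must start with "xyx"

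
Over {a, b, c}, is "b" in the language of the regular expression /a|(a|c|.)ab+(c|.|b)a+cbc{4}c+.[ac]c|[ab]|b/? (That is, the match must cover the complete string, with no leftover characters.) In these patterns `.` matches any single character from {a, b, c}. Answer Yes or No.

Yes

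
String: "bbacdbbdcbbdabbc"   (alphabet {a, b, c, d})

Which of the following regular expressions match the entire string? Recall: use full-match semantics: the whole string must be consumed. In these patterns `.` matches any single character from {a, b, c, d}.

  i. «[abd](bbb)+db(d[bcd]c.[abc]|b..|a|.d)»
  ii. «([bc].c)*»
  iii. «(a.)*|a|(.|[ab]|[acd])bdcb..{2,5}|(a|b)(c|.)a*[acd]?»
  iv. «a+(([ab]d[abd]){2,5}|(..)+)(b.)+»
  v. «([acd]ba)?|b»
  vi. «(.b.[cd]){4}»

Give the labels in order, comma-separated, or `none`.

vi

i → no match
ii → no match
iii → no match
iv → no match — must start with "a"
v → no match
vi → match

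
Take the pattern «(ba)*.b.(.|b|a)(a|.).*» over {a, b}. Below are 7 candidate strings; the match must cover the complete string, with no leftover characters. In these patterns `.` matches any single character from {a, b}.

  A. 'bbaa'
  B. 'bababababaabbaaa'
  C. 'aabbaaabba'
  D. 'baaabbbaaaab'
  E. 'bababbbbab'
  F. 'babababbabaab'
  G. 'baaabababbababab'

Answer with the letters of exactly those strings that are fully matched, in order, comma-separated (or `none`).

B, E, F

A. 'bbaa' → no match
B → match
C. 'aabbaaabba' → no match
D. 'baaabbbaaaab' → no match
E. 'bababbbbab' → match
F → match
G → no match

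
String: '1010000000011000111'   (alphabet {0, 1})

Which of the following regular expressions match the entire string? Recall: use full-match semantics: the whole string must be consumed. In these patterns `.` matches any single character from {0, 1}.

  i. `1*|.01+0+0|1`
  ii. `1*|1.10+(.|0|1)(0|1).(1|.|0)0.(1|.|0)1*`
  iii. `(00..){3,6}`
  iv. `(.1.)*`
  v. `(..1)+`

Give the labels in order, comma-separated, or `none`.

i → no match
ii → match
iii → no match — must start with '00'
iv → no match
v → no match

ii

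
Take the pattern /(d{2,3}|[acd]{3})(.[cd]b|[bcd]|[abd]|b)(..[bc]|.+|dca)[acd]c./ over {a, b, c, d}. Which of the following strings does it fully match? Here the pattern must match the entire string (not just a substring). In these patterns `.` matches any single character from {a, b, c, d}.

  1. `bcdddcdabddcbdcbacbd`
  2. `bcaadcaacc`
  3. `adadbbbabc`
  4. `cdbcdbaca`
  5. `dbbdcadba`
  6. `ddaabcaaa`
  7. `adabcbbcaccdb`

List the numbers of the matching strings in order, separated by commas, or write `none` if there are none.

none

1 → no match
2 → no match
3 → no match
4 → no match
5 → no match
6 → no match
7 → no match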